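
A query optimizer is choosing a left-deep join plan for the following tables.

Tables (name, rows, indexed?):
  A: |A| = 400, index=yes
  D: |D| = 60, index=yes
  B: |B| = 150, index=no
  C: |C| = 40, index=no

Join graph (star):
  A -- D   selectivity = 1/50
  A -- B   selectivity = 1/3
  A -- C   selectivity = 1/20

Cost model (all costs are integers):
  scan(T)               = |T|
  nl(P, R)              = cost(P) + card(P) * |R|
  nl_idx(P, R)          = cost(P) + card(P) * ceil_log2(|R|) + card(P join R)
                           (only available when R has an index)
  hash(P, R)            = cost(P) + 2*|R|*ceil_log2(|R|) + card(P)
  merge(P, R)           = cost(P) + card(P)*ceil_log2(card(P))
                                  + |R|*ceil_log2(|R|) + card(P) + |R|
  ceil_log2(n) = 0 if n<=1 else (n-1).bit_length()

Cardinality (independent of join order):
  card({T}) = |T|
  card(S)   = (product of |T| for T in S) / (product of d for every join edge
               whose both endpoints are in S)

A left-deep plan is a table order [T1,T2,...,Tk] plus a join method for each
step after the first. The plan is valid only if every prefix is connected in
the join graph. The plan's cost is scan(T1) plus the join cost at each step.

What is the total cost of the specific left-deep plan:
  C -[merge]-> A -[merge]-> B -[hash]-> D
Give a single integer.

55190

step 1: scan C: cost=40, card=40
step 2: join A via merge
    card(P join A) = 40*400/(20) = 800
    cost = 40 + 40*6 + 400*9 + 40 + 400 = 4320
step 3: join B via merge
    card(P join B) = 800*150/(3) = 40000
    cost = 4320 + 800*10 + 150*8 + 800 + 150 = 14470
step 4: join D via hash
    card(P join D) = 40000*60/(50) = 48000
    cost = 14470 + 2*60*6 + 40000 = 55190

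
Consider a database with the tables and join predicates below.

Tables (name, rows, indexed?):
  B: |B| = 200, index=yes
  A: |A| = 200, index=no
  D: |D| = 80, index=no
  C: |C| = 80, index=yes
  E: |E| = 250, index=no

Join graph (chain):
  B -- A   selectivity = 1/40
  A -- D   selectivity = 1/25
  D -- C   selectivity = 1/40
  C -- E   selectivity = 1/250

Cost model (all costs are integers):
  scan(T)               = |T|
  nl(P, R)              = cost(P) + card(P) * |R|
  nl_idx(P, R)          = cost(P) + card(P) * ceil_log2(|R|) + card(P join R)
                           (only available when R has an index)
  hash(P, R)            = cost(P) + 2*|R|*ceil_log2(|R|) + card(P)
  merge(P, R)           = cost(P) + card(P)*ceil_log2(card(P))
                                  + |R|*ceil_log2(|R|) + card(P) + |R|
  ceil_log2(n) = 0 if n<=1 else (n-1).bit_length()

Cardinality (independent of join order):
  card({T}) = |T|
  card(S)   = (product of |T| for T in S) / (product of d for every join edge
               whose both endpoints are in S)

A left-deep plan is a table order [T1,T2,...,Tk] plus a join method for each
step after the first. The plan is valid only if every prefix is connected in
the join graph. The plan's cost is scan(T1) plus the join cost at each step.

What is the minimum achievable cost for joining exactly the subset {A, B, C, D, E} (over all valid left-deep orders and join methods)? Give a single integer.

10540

Selinger DP over subsets of {A,B,C,D,E}:
  {B}: scan cost=200, card=200
  {A}: scan cost=200, card=200
  {D}: scan cost=80, card=80
  {C}: scan cost=80, card=80
  {E}: scan cost=250, card=250
  {AB}: card=1000; try (B,nl_idx)→2800, (B,hash)→3600, (A,hash)→3600, (B,merge)→3800, (A,merge)→3800, (B,nl)→40200 …(+1); best=2800 via (B,nl_idx)
  {AD}: card=640; try (D,hash)→1520, (A,merge)→2520, (D,merge)→2640, (A,hash)→3360, (A,nl)→16080, (D,nl)→16200; best=1520 via (D,hash)
  {CD}: card=160; try (C,nl_idx)→800, (D,hash)→1280, (C,hash)→1280, (D,merge)→1360, (C,merge)→1360, (D,nl)→6480 …(+1); best=800 via (C,nl_idx)
  {CE}: card=80; try (C,hash)→1620, (C,nl_idx)→2080, (E,merge)→2970, (C,merge)→3140, (E,hash)→4160, (E,nl)→20080 …(+1); best=1620 via (C,hash)
  {ABD}: card=3200; try (D,hash)→4920, (B,hash)→5360, (B,nl_idx)→9840, (B,merge)→10360, (D,merge)→14440, (D,nl)→82800 …(+1); best=4920 via (D,hash)
  {ACD}: card=1280; try (C,hash)→3280, (A,merge)→4040, (A,hash)→4160, (C,nl_idx)→7280, (C,merge)→9200, (A,nl)→32800 …(+1); best=3280 via (C,hash)
  {CDE}: card=160; try (D,hash)→2820, (D,merge)→2900, (E,merge)→4490, (E,hash)→4960, (D,nl)→8020, (E,nl)→40800; best=2820 via (D,hash)
  {ABCD}: card=6400; try (B,hash)→7760, (C,hash)→9240, (B,nl_idx)→19920, (B,merge)→20440, (C,nl_idx)→33720, (C,merge)→47160 …(+2); best=7760 via (B,hash)
  {ACDE}: card=1280; try (A,merge)→6060, (A,hash)→6180, (E,hash)→8560, (E,merge)→20890, (A,nl)→34820, (E,nl)→323280; best=6060 via (A,merge)
  {ABCDE}: card=6400; try (B,hash)→10540, (E,hash)→18160, (B,nl_idx)→22700, (B,merge)→23220, (E,merge)→99610, (B,nl)→262060 …(+1); best=10540 via (B,hash)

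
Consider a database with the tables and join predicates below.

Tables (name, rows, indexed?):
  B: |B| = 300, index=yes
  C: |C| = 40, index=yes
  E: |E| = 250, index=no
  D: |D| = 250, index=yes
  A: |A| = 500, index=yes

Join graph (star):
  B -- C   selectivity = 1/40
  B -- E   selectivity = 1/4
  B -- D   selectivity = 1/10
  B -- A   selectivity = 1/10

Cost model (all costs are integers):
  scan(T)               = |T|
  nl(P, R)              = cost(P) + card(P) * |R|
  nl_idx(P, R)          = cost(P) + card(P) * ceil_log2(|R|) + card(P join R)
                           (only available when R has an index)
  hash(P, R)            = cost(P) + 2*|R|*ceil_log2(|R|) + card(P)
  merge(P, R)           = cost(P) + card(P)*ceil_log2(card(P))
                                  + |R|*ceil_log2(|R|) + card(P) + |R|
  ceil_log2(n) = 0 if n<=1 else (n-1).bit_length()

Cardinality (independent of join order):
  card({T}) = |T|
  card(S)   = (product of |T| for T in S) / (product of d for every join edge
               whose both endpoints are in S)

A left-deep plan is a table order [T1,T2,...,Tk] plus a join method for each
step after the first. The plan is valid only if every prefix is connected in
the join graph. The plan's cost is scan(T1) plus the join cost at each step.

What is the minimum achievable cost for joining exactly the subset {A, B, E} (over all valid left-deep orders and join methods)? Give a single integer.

Selinger DP over subsets of {A,B,E}:
  {B}: scan cost=300, card=300
  {E}: scan cost=250, card=250
  {A}: scan cost=500, card=500
  {BE}: card=18750; try (E,hash)→4600, (B,merge)→5500, (E,merge)→5550, (B,hash)→5900, (B,nl_idx)→21250, (B,nl)→75250 …(+1); best=4600 via (E,hash)
  {AB}: card=15000; try (B,hash)→6400, (A,merge)→8300, (B,merge)→8500, (A,hash)→9600, (A,nl_idx)→18000, (B,nl_idx)→20000 …(+2); best=6400 via (B,hash)
  {ABE}: card=937500; try (E,hash)→25400, (A,hash)→32350, (E,merge)→233650, (A,merge)→309600, (A,nl_idx)→1110850, (E,nl)→3756400 …(+1); best=25400 via (E,hash)

25400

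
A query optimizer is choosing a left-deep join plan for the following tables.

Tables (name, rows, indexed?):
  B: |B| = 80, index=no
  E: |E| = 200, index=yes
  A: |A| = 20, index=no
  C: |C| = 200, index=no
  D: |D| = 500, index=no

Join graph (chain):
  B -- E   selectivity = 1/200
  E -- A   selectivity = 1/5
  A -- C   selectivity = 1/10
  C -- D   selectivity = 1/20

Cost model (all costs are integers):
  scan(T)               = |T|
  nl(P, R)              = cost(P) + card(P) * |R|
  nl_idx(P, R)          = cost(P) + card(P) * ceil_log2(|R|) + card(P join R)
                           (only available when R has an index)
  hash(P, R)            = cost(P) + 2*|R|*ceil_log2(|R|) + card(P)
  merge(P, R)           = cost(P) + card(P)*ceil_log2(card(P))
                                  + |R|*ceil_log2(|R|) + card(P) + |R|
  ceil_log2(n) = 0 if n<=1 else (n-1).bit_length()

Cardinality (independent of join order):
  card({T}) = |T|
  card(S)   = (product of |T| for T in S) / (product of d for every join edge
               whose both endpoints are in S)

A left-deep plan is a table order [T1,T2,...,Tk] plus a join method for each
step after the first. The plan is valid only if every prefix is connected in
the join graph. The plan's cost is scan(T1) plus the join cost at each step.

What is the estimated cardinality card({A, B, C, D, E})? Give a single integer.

160000

Tables in S: A(20), B(80), C(200), D(500), E(200)
Edges inside S: B-E(d=200), E-A(d=5), A-C(d=10), C-D(d=20)
numerator = 20 * 80 * 200 * 500 * 200 = 32000000000
denominator = 200 * 5 * 10 * 20 = 200000
card(S) = 32000000000 / 200000 = 160000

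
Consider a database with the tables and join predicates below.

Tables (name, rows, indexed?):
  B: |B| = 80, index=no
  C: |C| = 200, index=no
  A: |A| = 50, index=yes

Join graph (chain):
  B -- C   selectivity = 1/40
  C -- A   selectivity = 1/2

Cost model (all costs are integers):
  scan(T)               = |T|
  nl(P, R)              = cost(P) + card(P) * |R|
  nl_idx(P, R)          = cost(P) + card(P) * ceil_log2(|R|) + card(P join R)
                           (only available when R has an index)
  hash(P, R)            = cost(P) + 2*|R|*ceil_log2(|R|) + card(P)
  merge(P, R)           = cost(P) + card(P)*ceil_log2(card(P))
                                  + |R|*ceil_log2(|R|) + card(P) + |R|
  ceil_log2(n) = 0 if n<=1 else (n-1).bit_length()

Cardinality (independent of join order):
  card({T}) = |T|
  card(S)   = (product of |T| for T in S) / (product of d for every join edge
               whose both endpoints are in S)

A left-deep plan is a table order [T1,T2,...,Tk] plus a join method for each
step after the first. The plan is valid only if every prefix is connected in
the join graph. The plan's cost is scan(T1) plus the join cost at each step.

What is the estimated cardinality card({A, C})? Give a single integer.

Tables in S: A(50), C(200)
Edges inside S: C-A(d=2)
numerator = 50 * 200 = 10000
denominator = 2 = 2
card(S) = 10000 / 2 = 5000

5000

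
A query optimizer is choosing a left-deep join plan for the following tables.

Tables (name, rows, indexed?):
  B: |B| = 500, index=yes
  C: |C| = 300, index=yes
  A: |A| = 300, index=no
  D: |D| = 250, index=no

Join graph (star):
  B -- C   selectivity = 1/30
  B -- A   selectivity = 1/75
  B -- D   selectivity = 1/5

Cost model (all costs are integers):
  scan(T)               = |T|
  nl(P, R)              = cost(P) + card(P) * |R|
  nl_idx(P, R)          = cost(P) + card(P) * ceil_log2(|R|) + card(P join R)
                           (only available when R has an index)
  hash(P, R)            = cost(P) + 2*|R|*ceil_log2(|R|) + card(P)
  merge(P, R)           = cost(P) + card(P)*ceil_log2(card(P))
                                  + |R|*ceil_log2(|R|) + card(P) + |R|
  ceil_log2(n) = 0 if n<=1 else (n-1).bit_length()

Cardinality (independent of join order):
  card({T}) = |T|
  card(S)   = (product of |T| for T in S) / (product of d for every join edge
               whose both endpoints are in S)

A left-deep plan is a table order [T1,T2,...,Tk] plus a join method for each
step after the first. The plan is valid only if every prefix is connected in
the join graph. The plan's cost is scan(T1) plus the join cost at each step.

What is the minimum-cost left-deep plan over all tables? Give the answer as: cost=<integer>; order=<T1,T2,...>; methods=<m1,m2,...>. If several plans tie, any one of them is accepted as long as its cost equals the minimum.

cost=36400; order=A,B,C,D; methods=nl_idx,hash,hash

Selinger DP (subsets sized 1..n):
  {B}: scan cost=500, card=500
  {C}: scan cost=300, card=300
  {A}: scan cost=300, card=300
  {D}: scan cost=250, card=250
  {BC}: card=5000; try (C,hash)→6400, (B,nl_idx)→8000, (B,merge)→8300, (C,merge)→8500, (B,hash)→9600, (C,nl_idx)→10000 …(+2); best=6400 via (C,hash)
  {AB}: card=2000; try (B,nl_idx)→5000, (A,hash)→6400, (B,merge)→8300, (A,merge)→8500, (B,hash)→9600, (B,nl)→150300 …(+1); best=5000 via (B,nl_idx)
  {BD}: card=25000; try (D,hash)→5000, (B,merge)→7500, (D,merge)→7750, (B,hash)→9500, (B,nl_idx)→27500, (B,nl)→125250 …(+1); best=5000 via (D,hash)
  {ABC}: card=20000; try (C,hash)→12400, (A,hash)→16800, (C,merge)→32000, (C,nl_idx)→43000, (A,merge)→79400, (C,nl)→605000 …(+1); best=12400 via (C,hash)
  {BCD}: card=250000; try (D,hash)→15400, (C,hash)→35400, (D,merge)→78650, (C,merge)→408000, (C,nl_idx)→480000, (D,nl)→1256400 …(+1); best=15400 via (D,hash)
  {ABD}: card=100000; try (D,hash)→11000, (D,merge)→31250, (A,hash)→35400, (A,merge)→408000, (D,nl)→505000, (A,nl)→7505000; best=11000 via (D,hash)
  {ABCD}: card=1000000; try (D,hash)→36400, (C,hash)→116400, (A,hash)→270800, (D,merge)→334650, (C,merge)→1814000, (C,nl_idx)→1911000 …(+4); best=36400 via (D,hash)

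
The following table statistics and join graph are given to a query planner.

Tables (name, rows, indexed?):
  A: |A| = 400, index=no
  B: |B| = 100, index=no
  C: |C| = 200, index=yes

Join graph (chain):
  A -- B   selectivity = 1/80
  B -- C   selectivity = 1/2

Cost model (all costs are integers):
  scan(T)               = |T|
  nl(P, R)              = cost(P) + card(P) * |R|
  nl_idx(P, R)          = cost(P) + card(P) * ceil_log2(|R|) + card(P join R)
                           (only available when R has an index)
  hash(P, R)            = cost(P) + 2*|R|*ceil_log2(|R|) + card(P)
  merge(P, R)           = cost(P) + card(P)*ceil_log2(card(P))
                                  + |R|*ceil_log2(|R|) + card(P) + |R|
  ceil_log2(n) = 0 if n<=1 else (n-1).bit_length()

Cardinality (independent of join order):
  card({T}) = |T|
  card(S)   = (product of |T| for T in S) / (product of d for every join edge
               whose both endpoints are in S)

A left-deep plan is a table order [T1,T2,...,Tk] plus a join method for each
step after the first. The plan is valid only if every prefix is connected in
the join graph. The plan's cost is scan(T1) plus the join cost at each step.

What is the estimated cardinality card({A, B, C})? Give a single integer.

50000

Tables in S: A(400), B(100), C(200)
Edges inside S: A-B(d=80), B-C(d=2)
numerator = 400 * 100 * 200 = 8000000
denominator = 80 * 2 = 160
card(S) = 8000000 / 160 = 50000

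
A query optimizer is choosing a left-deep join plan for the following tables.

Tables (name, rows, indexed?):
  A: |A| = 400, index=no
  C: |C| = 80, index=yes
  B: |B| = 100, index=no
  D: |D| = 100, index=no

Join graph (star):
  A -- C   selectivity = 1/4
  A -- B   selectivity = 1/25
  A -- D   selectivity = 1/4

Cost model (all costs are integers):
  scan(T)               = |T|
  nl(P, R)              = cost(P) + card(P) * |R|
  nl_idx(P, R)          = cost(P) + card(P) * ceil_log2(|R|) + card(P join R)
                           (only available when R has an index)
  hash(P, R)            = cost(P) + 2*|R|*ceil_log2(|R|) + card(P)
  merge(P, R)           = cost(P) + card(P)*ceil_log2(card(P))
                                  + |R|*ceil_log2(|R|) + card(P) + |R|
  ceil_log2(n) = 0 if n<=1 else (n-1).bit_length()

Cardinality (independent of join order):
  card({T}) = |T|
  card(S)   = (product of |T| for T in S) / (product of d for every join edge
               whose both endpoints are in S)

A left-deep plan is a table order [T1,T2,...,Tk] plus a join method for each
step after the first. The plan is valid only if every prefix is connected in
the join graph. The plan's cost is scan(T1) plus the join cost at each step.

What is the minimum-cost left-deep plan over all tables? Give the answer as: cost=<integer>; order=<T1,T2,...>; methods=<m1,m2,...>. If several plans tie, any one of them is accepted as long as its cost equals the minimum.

Selinger DP (subsets sized 1..n):
  {A}: scan cost=400, card=400
  {C}: scan cost=80, card=80
  {B}: scan cost=100, card=100
  {D}: scan cost=100, card=100
  {AC}: card=8000; try (C,hash)→1920, (A,merge)→4720, (C,merge)→5040, (A,hash)→7360, (C,nl_idx)→11200, (A,nl)→32080 …(+1); best=1920 via (C,hash)
  {AB}: card=1600; try (B,hash)→2200, (A,merge)→4900, (B,merge)→5200, (A,hash)→7400, (A,nl)→40100, (B,nl)→40400; best=2200 via (B,hash)
  {AD}: card=10000; try (D,hash)→2200, (A,merge)→4900, (D,merge)→5200, (A,hash)→7400, (A,nl)→40100, (D,nl)→40400; best=2200 via (D,hash)
  {ABC}: card=32000; try (C,hash)→4920, (B,hash)→11320, (C,merge)→22040, (C,nl_idx)→45400, (B,merge)→114720, (C,nl)→130200 …(+1); best=4920 via (C,hash)
  {ACD}: card=200000; try (D,hash)→11320, (C,hash)→13320, (D,merge)→114720, (C,merge)→152840, (C,nl_idx)→272200, (D,nl)→801920 …(+1); best=11320 via (D,hash)
  {ABD}: card=40000; try (D,hash)→5200, (B,hash)→13600, (D,merge)→22200, (B,merge)→153000, (D,nl)→162200, (B,nl)→1002200; best=5200 via (D,hash)
  {ABCD}: card=800000; try (D,hash)→38320, (C,hash)→46320, (B,hash)→212720, (D,merge)→517720, (C,merge)→685840, (C,nl_idx)→1085200 …(+4); best=38320 via (D,hash)

cost=38320; order=A,B,C,D; methods=hash,hash,hash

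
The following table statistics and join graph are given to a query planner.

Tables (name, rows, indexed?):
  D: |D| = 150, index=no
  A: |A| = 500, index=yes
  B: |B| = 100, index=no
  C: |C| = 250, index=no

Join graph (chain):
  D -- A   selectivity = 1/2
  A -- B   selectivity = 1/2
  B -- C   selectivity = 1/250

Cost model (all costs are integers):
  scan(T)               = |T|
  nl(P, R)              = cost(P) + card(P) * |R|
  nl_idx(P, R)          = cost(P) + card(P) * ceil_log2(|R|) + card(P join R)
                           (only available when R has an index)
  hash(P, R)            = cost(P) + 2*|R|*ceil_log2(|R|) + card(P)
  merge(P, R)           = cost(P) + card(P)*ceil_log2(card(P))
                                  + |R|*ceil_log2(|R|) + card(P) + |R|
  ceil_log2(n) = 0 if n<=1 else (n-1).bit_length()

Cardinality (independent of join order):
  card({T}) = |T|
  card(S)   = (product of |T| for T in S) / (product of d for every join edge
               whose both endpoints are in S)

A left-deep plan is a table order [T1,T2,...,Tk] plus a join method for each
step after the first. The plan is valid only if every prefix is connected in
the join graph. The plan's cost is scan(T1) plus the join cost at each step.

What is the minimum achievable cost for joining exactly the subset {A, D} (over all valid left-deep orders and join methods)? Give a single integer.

3400

Selinger DP over subsets of {A,D}:
  {D}: scan cost=150, card=150
  {A}: scan cost=500, card=500
  {AD}: card=37500; try (D,hash)→3400, (A,merge)→6500, (D,merge)→6850, (A,hash)→9300, (A,nl_idx)→39000, (A,nl)→75150 …(+1); best=3400 via (D,hash)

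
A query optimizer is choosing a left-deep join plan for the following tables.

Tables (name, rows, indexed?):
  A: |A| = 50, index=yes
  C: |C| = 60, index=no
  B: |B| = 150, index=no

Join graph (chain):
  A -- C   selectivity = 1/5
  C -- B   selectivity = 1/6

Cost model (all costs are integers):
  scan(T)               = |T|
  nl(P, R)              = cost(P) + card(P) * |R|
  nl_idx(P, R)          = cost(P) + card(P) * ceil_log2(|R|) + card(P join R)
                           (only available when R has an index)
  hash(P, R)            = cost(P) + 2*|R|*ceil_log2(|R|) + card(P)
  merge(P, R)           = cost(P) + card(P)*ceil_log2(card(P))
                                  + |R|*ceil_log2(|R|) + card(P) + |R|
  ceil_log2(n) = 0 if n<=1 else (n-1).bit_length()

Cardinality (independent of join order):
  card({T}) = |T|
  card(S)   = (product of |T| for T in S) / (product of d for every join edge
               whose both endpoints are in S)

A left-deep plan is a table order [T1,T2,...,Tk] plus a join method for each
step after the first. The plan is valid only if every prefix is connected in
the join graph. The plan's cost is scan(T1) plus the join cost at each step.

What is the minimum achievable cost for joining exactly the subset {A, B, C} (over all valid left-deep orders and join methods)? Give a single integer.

Selinger DP over subsets of {A,B,C}:
  {A}: scan cost=50, card=50
  {C}: scan cost=60, card=60
  {B}: scan cost=150, card=150
  {AC}: card=600; try (A,hash)→720, (C,hash)→820, (C,merge)→820, (A,merge)→830, (A,nl_idx)→1020, (C,nl)→3050 …(+1); best=720 via (A,hash)
  {BC}: card=1500; try (C,hash)→1020, (B,merge)→1830, (C,merge)→1920, (B,hash)→2520, (B,nl)→9060, (C,nl)→9150; best=1020 via (C,hash)
  {ABC}: card=15000; try (A,hash)→3120, (B,hash)→3720, (B,merge)→8670, (A,merge)→19370, (A,nl_idx)→25020, (A,nl)→76020 …(+1); best=3120 via (A,hash)

3120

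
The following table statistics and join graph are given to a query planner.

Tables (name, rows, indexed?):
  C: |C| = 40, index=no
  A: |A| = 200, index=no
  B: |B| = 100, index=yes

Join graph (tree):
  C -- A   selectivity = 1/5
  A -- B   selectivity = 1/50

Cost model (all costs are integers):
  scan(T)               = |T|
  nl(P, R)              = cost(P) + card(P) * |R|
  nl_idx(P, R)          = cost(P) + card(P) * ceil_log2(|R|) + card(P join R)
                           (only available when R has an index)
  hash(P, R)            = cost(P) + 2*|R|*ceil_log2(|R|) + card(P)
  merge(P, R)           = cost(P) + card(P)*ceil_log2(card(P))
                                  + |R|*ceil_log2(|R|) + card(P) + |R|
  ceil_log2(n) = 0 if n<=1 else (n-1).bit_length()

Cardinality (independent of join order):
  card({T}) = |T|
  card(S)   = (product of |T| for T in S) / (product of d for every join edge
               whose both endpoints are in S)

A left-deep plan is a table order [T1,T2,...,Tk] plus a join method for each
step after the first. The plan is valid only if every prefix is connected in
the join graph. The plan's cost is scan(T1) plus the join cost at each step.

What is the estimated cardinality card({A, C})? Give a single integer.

Tables in S: A(200), C(40)
Edges inside S: C-A(d=5)
numerator = 200 * 40 = 8000
denominator = 5 = 5
card(S) = 8000 / 5 = 1600

1600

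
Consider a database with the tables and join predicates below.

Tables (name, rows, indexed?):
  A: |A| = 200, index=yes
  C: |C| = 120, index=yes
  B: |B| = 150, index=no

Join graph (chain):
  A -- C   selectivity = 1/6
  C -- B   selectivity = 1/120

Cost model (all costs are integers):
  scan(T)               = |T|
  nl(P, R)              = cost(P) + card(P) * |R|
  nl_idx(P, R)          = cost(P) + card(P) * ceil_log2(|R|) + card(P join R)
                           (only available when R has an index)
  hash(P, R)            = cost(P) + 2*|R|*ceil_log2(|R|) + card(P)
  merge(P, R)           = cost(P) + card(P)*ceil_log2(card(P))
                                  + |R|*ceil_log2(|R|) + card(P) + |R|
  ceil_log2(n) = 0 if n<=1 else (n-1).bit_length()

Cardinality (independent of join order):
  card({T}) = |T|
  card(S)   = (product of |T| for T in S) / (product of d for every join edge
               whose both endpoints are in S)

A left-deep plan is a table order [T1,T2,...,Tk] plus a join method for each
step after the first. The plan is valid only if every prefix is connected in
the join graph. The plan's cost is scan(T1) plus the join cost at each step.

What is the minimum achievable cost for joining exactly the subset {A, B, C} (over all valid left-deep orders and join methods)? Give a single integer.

4500

Selinger DP over subsets of {A,B,C}:
  {A}: scan cost=200, card=200
  {C}: scan cost=120, card=120
  {B}: scan cost=150, card=150
  {AC}: card=4000; try (C,hash)→2080, (A,merge)→2880, (C,merge)→2960, (A,hash)→3440, (A,nl_idx)→5080, (C,nl_idx)→5600 …(+2); best=2080 via (C,hash)
  {BC}: card=150; try (C,nl_idx)→1350, (C,hash)→1980, (B,merge)→2430, (C,merge)→2460, (B,hash)→2640, (B,nl)→18120 …(+1); best=1350 via (C,nl_idx)
  {ABC}: card=5000; try (A,merge)→4500, (A,hash)→4700, (A,nl_idx)→7550, (B,hash)→8480, (A,nl)→31350, (B,merge)→55430 …(+1); best=4500 via (A,merge)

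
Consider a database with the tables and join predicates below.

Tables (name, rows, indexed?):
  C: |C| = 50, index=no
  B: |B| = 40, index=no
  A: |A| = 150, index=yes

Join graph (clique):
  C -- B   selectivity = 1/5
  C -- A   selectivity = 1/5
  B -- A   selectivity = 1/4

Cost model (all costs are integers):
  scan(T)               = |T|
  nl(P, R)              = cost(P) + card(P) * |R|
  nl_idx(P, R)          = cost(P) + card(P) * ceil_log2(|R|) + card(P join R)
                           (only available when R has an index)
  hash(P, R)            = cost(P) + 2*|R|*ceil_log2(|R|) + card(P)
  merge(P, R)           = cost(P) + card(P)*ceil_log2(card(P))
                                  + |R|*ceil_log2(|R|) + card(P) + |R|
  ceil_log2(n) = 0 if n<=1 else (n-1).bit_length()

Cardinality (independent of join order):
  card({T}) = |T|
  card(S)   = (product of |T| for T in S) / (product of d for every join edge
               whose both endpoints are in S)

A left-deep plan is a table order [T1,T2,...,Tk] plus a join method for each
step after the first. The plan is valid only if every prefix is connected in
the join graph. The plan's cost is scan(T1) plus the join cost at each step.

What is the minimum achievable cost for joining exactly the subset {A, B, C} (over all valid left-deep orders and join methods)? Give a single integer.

Selinger DP over subsets of {A,B,C}:
  {C}: scan cost=50, card=50
  {B}: scan cost=40, card=40
  {A}: scan cost=150, card=150
  {BC}: card=400; try (B,hash)→580, (C,merge)→670, (C,hash)→680, (B,merge)→680, (C,nl)→2040, (B,nl)→2050; best=580 via (B,hash)
  {AC}: card=1500; try (C,hash)→900, (A,merge)→1750, (C,merge)→1850, (A,nl_idx)→1950, (A,hash)→2500, (A,nl)→7550 …(+1); best=900 via (C,hash)
  {AB}: card=1500; try (B,hash)→780, (A,merge)→1670, (B,merge)→1780, (A,nl_idx)→1860, (A,hash)→2480, (A,nl)→6040 …(+1); best=780 via (B,hash)
  {ABC}: card=3000; try (C,hash)→2880, (B,hash)→2880, (A,hash)→3380, (A,merge)→5930, (A,nl_idx)→6780, (C,merge)→19130 …(+4); best=2880 via (C,hash)

2880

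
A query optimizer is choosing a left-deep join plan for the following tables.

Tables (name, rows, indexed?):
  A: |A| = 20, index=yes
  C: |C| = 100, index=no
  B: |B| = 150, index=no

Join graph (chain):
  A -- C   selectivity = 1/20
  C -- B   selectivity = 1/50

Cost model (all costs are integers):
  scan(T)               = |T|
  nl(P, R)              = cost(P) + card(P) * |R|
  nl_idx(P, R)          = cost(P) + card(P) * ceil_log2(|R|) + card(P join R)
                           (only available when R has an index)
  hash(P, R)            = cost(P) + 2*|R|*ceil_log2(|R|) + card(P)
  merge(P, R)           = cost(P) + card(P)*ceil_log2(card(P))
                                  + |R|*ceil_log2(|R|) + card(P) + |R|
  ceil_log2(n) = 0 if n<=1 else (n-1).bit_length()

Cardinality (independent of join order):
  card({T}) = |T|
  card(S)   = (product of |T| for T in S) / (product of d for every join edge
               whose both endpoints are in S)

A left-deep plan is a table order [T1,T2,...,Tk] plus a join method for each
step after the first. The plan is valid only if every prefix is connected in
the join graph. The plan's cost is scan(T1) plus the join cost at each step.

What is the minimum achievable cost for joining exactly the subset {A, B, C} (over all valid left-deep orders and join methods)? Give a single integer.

2200

Selinger DP over subsets of {A,B,C}:
  {A}: scan cost=20, card=20
  {C}: scan cost=100, card=100
  {B}: scan cost=150, card=150
  {AC}: card=100; try (A,hash)→400, (A,nl_idx)→700, (C,merge)→940, (A,merge)→1020, (C,hash)→1440, (C,nl)→2020 …(+1); best=400 via (A,hash)
  {BC}: card=300; try (C,hash)→1700, (B,merge)→2250, (C,merge)→2300, (B,hash)→2600, (B,nl)→15100, (C,nl)→15150; best=1700 via (C,hash)
  {ABC}: card=300; try (A,hash)→2200, (B,merge)→2550, (B,hash)→2900, (A,nl_idx)→3500, (A,merge)→4820, (A,nl)→7700 …(+1); best=2200 via (A,hash)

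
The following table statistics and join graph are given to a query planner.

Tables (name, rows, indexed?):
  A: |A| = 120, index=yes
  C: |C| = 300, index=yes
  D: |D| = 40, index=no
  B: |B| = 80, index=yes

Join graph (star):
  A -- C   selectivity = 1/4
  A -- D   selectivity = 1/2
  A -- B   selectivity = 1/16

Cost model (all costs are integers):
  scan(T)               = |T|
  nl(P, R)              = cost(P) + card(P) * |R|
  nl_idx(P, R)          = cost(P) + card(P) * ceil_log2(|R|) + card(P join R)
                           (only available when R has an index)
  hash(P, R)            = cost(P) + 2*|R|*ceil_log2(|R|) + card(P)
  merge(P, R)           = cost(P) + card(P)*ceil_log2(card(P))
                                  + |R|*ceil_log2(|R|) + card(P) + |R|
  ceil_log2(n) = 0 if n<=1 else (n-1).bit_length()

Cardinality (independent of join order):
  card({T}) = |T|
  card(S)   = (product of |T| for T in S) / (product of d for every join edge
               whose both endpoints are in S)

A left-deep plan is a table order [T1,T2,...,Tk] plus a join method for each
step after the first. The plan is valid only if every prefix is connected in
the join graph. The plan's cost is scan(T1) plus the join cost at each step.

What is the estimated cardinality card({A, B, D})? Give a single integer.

Tables in S: A(120), B(80), D(40)
Edges inside S: A-D(d=2), A-B(d=16)
numerator = 120 * 80 * 40 = 384000
denominator = 2 * 16 = 32
card(S) = 384000 / 32 = 12000

12000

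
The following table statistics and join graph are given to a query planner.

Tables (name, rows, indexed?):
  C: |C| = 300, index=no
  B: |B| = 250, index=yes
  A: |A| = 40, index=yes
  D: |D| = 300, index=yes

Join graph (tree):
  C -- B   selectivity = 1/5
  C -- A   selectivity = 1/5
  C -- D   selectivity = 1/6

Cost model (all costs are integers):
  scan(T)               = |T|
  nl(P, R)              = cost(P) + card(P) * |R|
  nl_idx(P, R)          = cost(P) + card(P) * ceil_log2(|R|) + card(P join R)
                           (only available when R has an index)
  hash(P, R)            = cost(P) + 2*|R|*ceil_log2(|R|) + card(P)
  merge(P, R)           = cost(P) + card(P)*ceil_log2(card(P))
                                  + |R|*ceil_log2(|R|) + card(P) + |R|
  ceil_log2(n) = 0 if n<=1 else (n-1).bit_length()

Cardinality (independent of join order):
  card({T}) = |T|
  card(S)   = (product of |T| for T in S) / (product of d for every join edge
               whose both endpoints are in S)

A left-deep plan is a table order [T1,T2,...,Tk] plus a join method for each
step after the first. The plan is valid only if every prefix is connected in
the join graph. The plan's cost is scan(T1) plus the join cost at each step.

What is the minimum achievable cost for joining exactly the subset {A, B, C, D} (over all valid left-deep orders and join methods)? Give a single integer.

132880

Selinger DP over subsets of {A,B,C,D}:
  {C}: scan cost=300, card=300
  {B}: scan cost=250, card=250
  {A}: scan cost=40, card=40
  {D}: scan cost=300, card=300
  {BC}: card=15000; try (B,hash)→4600, (C,merge)→5500, (B,merge)→5550, (C,hash)→5900, (B,nl_idx)→17700, (C,nl)→75250 …(+1); best=4600 via (B,hash)
  {AC}: card=2400; try (A,hash)→1080, (C,merge)→3320, (A,merge)→3580, (A,nl_idx)→4500, (C,hash)→5480, (C,nl)→12040 …(+1); best=1080 via (A,hash)
  {CD}: card=15000; try (D,hash)→6000, (C,hash)→6000, (D,merge)→6300, (C,merge)→6300, (D,nl_idx)→18000, (D,nl)→90300 …(+1); best=6000 via (D,hash)
  {ABC}: card=120000; try (B,hash)→7480, (A,hash)→20080, (B,merge)→34530, (B,nl_idx)→140280, (A,nl_idx)→214600, (A,merge)→229880 …(+2); best=7480 via (B,hash)
  {BCD}: card=750000; try (D,hash)→25000, (B,hash)→25000, (D,merge)→232600, (B,merge)→233250, (B,nl_idx)→876000, (D,nl_idx)→889600 …(+2); best=25000 via (D,hash)
  {ACD}: card=120000; try (D,hash)→8880, (A,hash)→21480, (D,merge)→35280, (D,nl_idx)→142680, (A,nl_idx)→216000, (A,merge)→231280 …(+2); best=8880 via (D,hash)
  {ABCD}: card=6000000; try (D,hash)→132880, (B,hash)→132880, (A,hash)→775480, (D,merge)→2170480, (B,merge)→2171130, (B,nl_idx)→6968880 …(+6); best=132880 via (D,hash)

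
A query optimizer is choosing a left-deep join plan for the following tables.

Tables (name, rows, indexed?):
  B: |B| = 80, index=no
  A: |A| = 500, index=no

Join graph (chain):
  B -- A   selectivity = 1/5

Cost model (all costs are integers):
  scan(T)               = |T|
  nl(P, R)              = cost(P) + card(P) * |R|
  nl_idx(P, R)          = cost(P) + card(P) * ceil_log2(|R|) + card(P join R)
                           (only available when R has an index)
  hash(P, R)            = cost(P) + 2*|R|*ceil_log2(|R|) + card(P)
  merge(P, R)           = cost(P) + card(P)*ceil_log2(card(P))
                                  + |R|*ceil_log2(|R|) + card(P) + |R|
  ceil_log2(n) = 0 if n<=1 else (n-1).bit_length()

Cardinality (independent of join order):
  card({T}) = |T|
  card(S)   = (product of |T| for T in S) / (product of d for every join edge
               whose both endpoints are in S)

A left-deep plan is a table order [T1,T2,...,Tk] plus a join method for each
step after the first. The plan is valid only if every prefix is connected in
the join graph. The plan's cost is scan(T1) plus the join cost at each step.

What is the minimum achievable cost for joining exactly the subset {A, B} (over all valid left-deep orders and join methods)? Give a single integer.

Selinger DP over subsets of {A,B}:
  {B}: scan cost=80, card=80
  {A}: scan cost=500, card=500
  {AB}: card=8000; try (B,hash)→2120, (A,merge)→5720, (B,merge)→6140, (A,hash)→9160, (A,nl)→40080, (B,nl)→40500; best=2120 via (B,hash)

2120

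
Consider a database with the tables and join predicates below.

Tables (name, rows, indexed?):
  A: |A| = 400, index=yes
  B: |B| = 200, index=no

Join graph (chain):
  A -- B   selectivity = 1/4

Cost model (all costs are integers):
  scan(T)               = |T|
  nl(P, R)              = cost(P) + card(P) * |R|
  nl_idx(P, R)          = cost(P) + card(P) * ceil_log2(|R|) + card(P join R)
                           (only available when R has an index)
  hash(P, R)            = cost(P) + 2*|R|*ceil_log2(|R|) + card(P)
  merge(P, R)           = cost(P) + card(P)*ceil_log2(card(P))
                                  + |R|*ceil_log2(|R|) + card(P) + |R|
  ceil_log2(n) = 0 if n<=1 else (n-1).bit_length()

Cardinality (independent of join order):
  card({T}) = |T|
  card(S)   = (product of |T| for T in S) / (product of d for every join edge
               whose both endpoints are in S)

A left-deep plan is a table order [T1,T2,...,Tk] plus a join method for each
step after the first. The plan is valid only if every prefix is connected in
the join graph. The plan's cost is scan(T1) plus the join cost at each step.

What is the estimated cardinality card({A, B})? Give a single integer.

Tables in S: A(400), B(200)
Edges inside S: A-B(d=4)
numerator = 400 * 200 = 80000
denominator = 4 = 4
card(S) = 80000 / 4 = 20000

20000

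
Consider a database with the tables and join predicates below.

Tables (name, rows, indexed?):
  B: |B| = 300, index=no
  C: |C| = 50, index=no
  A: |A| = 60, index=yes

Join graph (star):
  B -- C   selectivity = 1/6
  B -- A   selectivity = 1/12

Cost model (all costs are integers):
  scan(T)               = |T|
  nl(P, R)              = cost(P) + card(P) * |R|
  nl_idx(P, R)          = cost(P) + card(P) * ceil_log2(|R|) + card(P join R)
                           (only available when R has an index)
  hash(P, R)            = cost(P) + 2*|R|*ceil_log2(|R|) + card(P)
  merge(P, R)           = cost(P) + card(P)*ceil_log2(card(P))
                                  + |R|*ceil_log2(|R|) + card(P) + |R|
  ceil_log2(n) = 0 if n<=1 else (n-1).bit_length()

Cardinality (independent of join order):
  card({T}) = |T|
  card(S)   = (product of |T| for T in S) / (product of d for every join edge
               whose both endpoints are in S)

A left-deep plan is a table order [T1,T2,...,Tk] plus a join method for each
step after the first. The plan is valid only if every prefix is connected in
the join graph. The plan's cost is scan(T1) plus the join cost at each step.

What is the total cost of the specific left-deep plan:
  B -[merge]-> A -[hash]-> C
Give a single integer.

5820

step 1: scan B: cost=300, card=300
step 2: join A via merge
    card(P join A) = 300*60/(12) = 1500
    cost = 300 + 300*9 + 60*6 + 300 + 60 = 3720
step 3: join C via hash
    card(P join C) = 1500*50/(6) = 12500
    cost = 3720 + 2*50*6 + 1500 = 5820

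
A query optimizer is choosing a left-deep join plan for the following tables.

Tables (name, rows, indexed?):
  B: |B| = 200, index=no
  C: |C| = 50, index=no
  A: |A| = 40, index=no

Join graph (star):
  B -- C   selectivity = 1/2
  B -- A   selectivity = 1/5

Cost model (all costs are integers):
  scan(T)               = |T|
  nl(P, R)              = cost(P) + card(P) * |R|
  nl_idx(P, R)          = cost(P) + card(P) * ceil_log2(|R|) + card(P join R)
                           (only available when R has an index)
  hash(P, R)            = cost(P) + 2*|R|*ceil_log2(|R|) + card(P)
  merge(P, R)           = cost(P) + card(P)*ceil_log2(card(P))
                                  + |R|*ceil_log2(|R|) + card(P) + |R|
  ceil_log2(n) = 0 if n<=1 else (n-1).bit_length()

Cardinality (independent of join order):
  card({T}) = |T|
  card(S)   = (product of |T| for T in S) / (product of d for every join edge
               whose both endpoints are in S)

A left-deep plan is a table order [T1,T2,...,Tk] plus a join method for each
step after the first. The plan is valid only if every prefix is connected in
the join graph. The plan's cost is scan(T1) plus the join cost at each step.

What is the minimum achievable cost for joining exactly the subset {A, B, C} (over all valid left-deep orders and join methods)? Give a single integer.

Selinger DP over subsets of {A,B,C}:
  {B}: scan cost=200, card=200
  {C}: scan cost=50, card=50
  {A}: scan cost=40, card=40
  {BC}: card=5000; try (C,hash)→1000, (B,merge)→2200, (C,merge)→2350, (B,hash)→3300, (B,nl)→10050, (C,nl)→10200; best=1000 via (C,hash)
  {AB}: card=1600; try (A,hash)→880, (B,merge)→2120, (A,merge)→2280, (B,hash)→3280, (B,nl)→8040, (A,nl)→8200; best=880 via (A,hash)
  {ABC}: card=40000; try (C,hash)→3080, (A,hash)→6480, (C,merge)→20430, (A,merge)→71280, (C,nl)→80880, (A,nl)→201000; best=3080 via (C,hash)

3080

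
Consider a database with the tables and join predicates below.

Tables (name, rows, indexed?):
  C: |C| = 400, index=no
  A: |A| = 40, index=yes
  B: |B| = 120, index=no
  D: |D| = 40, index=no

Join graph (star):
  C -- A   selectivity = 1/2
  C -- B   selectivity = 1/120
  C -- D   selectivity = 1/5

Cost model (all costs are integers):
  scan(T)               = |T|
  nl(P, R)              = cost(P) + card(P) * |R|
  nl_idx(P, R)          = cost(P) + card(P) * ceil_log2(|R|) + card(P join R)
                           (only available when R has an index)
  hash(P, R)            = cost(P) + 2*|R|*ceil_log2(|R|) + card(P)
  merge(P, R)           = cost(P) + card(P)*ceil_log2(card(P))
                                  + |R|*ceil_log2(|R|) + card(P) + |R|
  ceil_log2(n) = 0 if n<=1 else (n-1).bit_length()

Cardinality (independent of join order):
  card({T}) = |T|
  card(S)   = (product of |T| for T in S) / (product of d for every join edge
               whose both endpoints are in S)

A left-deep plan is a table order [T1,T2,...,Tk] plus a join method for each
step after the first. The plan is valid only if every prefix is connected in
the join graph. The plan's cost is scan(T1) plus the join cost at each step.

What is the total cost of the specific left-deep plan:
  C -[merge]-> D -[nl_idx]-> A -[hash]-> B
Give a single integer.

step 1: scan C: cost=400, card=400
step 2: join D via merge
    card(P join D) = 400*40/(5) = 3200
    cost = 400 + 400*9 + 40*6 + 400 + 40 = 4680
step 3: join A via nl_idx
    card(P join A) = 3200*40/(2) = 64000
    cost = 4680 + 3200*6 + 64000 = 87880
step 4: join B via hash
    card(P join B) = 64000*120/(120) = 64000
    cost = 87880 + 2*120*7 + 64000 = 153560

153560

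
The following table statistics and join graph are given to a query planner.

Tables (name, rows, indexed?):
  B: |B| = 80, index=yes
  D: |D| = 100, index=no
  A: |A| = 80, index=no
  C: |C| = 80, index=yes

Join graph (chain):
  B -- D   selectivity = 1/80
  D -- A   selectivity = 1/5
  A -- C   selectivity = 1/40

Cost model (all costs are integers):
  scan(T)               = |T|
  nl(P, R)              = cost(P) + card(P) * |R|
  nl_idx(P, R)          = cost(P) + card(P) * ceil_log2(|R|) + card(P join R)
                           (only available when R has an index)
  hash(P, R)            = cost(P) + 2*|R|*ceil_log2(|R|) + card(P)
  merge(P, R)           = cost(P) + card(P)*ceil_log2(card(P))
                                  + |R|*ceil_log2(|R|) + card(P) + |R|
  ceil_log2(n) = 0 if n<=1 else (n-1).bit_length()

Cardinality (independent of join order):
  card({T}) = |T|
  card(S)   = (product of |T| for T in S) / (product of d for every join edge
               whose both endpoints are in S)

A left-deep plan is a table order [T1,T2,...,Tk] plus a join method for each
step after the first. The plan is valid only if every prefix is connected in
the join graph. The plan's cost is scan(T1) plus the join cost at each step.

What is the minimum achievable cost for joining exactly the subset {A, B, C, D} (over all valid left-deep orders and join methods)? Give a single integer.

4840

Selinger DP over subsets of {A,B,C,D}:
  {B}: scan cost=80, card=80
  {D}: scan cost=100, card=100
  {A}: scan cost=80, card=80
  {C}: scan cost=80, card=80
  {BD}: card=100; try (B,nl_idx)→900, (B,hash)→1320, (D,merge)→1520, (B,merge)→1540, (D,hash)→1560, (D,nl)→8080 …(+1); best=900 via (B,nl_idx)
  {AD}: card=1600; try (A,hash)→1320, (D,merge)→1520, (A,merge)→1540, (D,hash)→1560, (D,nl)→8080, (A,nl)→8100; best=1320 via (A,hash)
  {AC}: card=160; try (C,nl_idx)→800, (C,hash)→1280, (A,hash)→1280, (C,merge)→1360, (A,merge)→1360, (C,nl)→6480 …(+1); best=800 via (C,nl_idx)
  {ABD}: card=1600; try (A,hash)→2120, (A,merge)→2340, (B,hash)→4040, (A,nl)→8900, (B,nl_idx)→14120, (B,merge)→21160 …(+1); best=2120 via (A,hash)
  {ACD}: card=3200; try (D,hash)→2360, (D,merge)→3040, (C,hash)→4040, (C,nl_idx)→15720, (D,nl)→16800, (C,merge)→21160 …(+1); best=2360 via (D,hash)
  {ABCD}: card=3200; try (C,hash)→4840, (B,hash)→6680, (C,nl_idx)→16520, (C,merge)→21960, (B,nl_idx)→27960, (B,merge)→44600 …(+2); best=4840 via (C,hash)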